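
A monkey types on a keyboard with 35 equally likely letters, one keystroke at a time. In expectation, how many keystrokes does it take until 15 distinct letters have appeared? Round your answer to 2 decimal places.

Going from k to k+1 distinct takes a geometric number of keystrokes with mean 35/(35-k).
Sum over k = 0,...,14: E = 35/35 + 35/34 + 35/33 + ... + 35/22 + 35/21 = 19.216.

19.22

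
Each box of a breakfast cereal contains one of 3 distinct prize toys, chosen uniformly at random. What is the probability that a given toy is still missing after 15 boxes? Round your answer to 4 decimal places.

On each box the fixed toy fails to appear with probability 2/3.
P(still missing after 15) = (2/3)^15 = 0.00228.

0.0023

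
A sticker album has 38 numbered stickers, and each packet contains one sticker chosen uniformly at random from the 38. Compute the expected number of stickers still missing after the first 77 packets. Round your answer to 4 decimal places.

For each sticker, P(unseen after 77) = (37/38)^77 = 0.12829.
By linearity of expectation, E[unseen] = 38·(37/38)^77 = 4.87505.

4.8751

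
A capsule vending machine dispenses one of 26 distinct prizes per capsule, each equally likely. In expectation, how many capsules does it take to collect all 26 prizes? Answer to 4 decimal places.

After k distinct prizes have appeared, the next capsule gives a new one with probability (26-k)/26, so the expected wait for the (k+1)-th is 26/(26-k).
E[T] = 26/26 + 26/25 + 26/24 + ... + 26/2 + 26/1 = 26·H_{26}.
H_{26} = 3.85442, so E[T] = 100.21491.

100.2149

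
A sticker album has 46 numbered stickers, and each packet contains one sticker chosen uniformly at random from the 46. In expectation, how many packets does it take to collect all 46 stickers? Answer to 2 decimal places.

Split into phases: going from k distinct to k+1 distinct takes on average 46/(46-k) packets.
E[T] = 46/46 + 46/45 + 46/44 + ... + 46/2 + 46/1 = 46·H_{46}.
H_{46} = 4.417, so E[T] = 203.168.

203.17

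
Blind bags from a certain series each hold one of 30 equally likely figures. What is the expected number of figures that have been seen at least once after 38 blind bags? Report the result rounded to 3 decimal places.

21.727

For each figure, P(seen in 38 blind bags) = 1 - (29/30)^38 = 0.7242.
By linearity of expectation, E[distinct seen] = 30·(1 - (29/30)^38) = 21.7275.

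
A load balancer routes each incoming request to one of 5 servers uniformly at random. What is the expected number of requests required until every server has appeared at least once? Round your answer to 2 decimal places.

Split into phases: going from k distinct to k+1 distinct takes on average 5/(5-k) requests.
E[T] = 5/5 + 5/4 + 5/3 + 5/2 + 5/1 = 5·H_{5}.
H_{5} = 2.283, so E[T] = 11.417.

11.42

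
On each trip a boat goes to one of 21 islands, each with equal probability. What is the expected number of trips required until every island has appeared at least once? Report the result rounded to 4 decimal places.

The wait to go from k to k+1 distinct islands is geometric with mean 21/(21-k).
E[T] = 21/21 + 21/20 + 21/19 + ... + 21/2 + 21/1 = 21·H_{21}.
H_{21} = 3.64536, so E[T] = 76.55253.

76.5525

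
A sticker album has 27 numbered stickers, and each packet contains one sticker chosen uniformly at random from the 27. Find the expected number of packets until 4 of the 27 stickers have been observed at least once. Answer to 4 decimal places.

Going from k to k+1 distinct takes a geometric number of packets with mean 27/(27-k).
Sum over k = 0,...,3: E = 27/27 + 27/26 + 27/25 + 27/24 = 4.24346.

4.2435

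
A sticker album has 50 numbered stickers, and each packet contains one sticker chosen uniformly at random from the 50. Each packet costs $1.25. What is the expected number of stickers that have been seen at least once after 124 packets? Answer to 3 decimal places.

For each sticker, P(seen in 124 packets) = 1 - (49/50)^124 = 0.9183.
By linearity of expectation, E[distinct seen] = 50·(1 - (49/50)^124) = 45.9168.

45.917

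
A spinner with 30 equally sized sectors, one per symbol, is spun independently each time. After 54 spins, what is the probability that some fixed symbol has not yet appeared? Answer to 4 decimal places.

On each spin the fixed symbol fails to appear with probability 29/30.
P(still missing after 54) = (29/30)^54 = 0.16030.

0.1603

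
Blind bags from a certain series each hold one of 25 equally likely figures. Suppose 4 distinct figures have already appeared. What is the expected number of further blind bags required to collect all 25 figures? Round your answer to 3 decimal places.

91.134

The wait to go from k to k+1 distinct figures is geometric with mean 25/(25-k).
Sum over k = 4,...,24: E = 25/21 + 25/20 + 25/19 + ... + 25/2 + 25/1 = 91.1340.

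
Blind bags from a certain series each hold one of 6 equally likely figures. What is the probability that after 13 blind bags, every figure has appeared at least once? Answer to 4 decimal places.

0.5139

By inclusion–exclusion over which figures are missing,
P(all seen) = Σ_{j=0}^{6} (-1)^j C(6,j)((6-j)/6)^13
= 1.00000 - 0.56078 + 0.07707 - 0.00244 + 0.00001 - 0.00000 + 0.00000
= 0.51386.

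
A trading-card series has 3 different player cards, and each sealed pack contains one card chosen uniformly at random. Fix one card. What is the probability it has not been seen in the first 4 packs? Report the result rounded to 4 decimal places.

On each pack the fixed card fails to appear with probability 2/3.
P(still missing after 4) = (2/3)^4 = 0.19753.

0.1975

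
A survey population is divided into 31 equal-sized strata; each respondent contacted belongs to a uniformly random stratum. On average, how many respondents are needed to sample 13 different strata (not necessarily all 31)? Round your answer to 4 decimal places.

Going from k to k+1 distinct takes a geometric number of respondents with mean 31/(31-k).
Sum over k = 0,...,12: E = 31/31 + 31/30 + 31/29 + ... + 31/20 + 31/19 = 16.49625.

16.4963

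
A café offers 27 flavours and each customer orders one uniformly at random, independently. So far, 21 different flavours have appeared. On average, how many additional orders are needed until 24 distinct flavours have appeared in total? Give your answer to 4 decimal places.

With k distinct flavours already seen, the next new one takes an expected 27/(27-k) orders.
Sum over k = 21,...,23: E = 27/6 + 27/5 + 27/4 = 16.65000.

16.6500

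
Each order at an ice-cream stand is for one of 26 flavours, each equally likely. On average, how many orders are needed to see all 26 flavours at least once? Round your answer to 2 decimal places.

100.21

Split into phases: going from k distinct to k+1 distinct takes on average 26/(26-k) orders.
E[T] = 26/26 + 26/25 + 26/24 + ... + 26/2 + 26/1 = 26·H_{26}.
H_{26} = 3.854, so E[T] = 100.215.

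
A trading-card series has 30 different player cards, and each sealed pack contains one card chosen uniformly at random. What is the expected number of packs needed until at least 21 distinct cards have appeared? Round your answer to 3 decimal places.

34.981

Going from k to k+1 distinct takes a geometric number of packs with mean 30/(30-k).
Sum over k = 0,...,20: E = 30/30 + 30/29 + 30/28 + ... + 30/11 + 30/10 = 34.9806.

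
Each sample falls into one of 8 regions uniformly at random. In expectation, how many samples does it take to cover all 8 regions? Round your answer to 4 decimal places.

The wait to go from k to k+1 distinct regions is geometric with mean 8/(8-k).
E[T] = 8/8 + 8/7 + 8/6 + ... + 8/2 + 8/1 = 8·H_{8}.
H_{8} = 2.71786, so E[T] = 21.74286.

21.7429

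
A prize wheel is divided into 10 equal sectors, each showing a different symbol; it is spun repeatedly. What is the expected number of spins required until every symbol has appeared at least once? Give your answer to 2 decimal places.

29.29

Split into phases: going from k distinct to k+1 distinct takes on average 10/(10-k) spins.
E[T] = 10/10 + 10/9 + 10/8 + ... + 10/2 + 10/1 = 10·H_{10}.
H_{10} = 2.929, so E[T] = 29.290.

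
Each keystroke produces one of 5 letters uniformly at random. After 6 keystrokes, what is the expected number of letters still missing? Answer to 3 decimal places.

For each letter, P(unseen after 6) = (4/5)^6 = 0.2621.
By linearity of expectation, E[unseen] = 5·(4/5)^6 = 1.3107.

1.311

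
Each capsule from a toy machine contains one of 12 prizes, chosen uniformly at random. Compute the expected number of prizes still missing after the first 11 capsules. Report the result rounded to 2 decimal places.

4.61

For each prize, P(unseen after 11) = (11/12)^11 = 0.384.
By linearity of expectation, E[unseen] = 12·(11/12)^11 = 4.608.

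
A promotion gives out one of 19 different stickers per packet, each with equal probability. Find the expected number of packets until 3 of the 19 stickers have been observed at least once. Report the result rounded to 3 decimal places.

With k distinct stickers already seen, the next new one arrives after an expected 19/(19-k) packets.
Sum over k = 0,...,2: E = 19/19 + 19/18 + 19/17 = 3.1732.

3.173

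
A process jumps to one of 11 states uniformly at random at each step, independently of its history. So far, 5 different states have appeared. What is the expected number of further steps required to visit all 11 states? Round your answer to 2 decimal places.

From k distinct to k+1 distinct takes on average 11/(11-k) steps.
Sum over k = 5,...,10: E = 11/6 + 11/5 + 11/4 + 11/3 + 11/2 + 11/1 = 26.950.

26.95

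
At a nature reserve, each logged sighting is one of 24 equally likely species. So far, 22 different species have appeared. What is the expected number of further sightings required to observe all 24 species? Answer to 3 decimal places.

With k distinct species already seen, the next new one takes an expected 24/(24-k) sightings.
Sum over k = 22,...,23: E = 24/2 + 24/1 = 36.0000.

36.000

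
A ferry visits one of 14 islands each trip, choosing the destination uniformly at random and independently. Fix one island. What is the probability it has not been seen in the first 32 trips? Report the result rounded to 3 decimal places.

0.093

Each trip misses the fixed island with probability (14-1)/14 = 13/14, independently.
P(still missing after 32) = (13/14)^32 = 0.0933.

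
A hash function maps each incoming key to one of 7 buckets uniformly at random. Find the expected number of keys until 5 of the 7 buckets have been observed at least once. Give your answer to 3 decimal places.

7.650

With k distinct buckets already seen, the next new one arrives after an expected 7/(7-k) keys.
Sum over k = 0,...,4: E = 7/7 + 7/6 + 7/5 + 7/4 + 7/3 = 7.6500.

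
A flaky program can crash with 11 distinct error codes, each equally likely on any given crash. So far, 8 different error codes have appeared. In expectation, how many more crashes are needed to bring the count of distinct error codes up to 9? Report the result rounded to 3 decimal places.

From k distinct to k+1 distinct takes on average 11/(11-k) crashes.
Only the k = 8 term is needed: E = 11/3 = 3.6667.

3.667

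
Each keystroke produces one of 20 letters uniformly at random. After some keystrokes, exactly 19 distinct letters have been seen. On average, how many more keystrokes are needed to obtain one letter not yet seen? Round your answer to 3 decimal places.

The number of keystrokes until the next new letter is geometric with success probability 1/20, so its mean is 20/1.
E = 20/1 = 20.0000.

20.000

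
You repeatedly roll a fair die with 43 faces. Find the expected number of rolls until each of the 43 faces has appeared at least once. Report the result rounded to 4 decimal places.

187.0499

Split into phases: going from k distinct to k+1 distinct takes on average 43/(43-k) rolls.
E[T] = 43/43 + 43/42 + 43/41 + ... + 43/2 + 43/1 = 43·H_{43}.
H_{43} = 4.35000, so E[T] = 187.04994.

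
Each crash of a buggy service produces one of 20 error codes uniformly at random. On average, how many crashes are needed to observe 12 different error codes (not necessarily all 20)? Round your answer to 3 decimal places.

With k distinct error codes already seen, the next new one arrives after an expected 20/(20-k) crashes.
Sum over k = 0,...,11: E = 20/20 + 20/19 + 20/18 + ... + 20/10 + 20/9 = 17.5977.

17.598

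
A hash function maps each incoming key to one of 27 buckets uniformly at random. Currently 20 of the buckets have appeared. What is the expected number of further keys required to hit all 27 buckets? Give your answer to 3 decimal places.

70.007

From k distinct to k+1 distinct takes on average 27/(27-k) keys.
Sum over k = 20,...,26: E = 27/7 + 27/6 + 27/5 + ... + 27/2 + 27/1 = 70.0071.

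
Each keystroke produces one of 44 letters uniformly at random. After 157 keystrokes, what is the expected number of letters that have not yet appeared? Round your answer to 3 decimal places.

1.191

For each letter, P(unseen after 157) = (43/44)^157 = 0.0271.
By linearity of expectation, E[unseen] = 44·(43/44)^157 = 1.1911.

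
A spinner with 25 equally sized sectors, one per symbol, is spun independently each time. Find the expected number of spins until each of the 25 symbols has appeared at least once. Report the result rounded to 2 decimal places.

95.40

The wait to go from k to k+1 distinct symbols is geometric with mean 25/(25-k).
E[T] = 25/25 + 25/24 + 25/23 + ... + 25/2 + 25/1 = 25·H_{25}.
H_{25} = 3.816, so E[T] = 95.399.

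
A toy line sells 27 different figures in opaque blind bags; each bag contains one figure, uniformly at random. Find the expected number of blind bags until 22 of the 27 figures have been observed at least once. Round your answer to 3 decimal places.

Going from k to k+1 distinct takes a geometric number of blind bags with mean 27/(27-k).
Sum over k = 0,...,21: E = 27/27 + 27/26 + 27/25 + ... + 27/7 + 27/6 = 43.4193.

43.419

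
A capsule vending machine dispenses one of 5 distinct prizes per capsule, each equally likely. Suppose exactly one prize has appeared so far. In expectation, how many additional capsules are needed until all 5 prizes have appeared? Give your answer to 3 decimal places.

With k distinct prizes already seen, the next new one takes an expected 5/(5-k) capsules.
Sum over k = 1,...,4: E = 5/4 + 5/3 + 5/2 + 5/1 = 10.4167.

10.417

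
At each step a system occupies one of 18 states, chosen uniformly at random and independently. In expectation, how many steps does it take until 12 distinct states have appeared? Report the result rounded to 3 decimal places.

With k distinct states already seen, the next new one arrives after an expected 18/(18-k) steps.
Sum over k = 0,...,11: E = 18/18 + 18/17 + 18/16 + ... + 18/8 + 18/7 = 18.8119.

18.812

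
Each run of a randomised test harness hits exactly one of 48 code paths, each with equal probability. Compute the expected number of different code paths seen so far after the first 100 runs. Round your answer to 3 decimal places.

For each code path, P(seen in 100 runs) = 1 - (47/48)^100 = 0.8782.
By linearity of expectation, E[distinct seen] = 48·(1 - (47/48)^100) = 42.1534.

42.153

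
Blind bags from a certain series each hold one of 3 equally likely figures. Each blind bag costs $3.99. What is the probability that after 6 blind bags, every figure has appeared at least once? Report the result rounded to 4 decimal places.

By inclusion–exclusion over which figures are missing,
P(all seen) = Σ_{j=0}^{3} (-1)^j C(3,j)((3-j)/3)^6
= 1.00000 - 0.26337 + 0.00412 - 0.00000
= 0.74074.

0.7407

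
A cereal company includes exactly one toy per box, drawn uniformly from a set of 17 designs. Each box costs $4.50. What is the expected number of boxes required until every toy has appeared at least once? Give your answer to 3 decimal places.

58.472

After k distinct toys have appeared, the next box gives a new one with probability (17-k)/17, so the expected wait for the (k+1)-th is 17/(17-k).
E[T] = 17/17 + 17/16 + 17/15 + ... + 17/2 + 17/1 = 17·H_{17}.
H_{17} = 3.4396, so E[T] = 58.4724.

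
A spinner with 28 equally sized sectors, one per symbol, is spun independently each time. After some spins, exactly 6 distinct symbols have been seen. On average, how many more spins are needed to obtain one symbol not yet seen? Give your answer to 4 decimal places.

1.2727

The number of spins until the next new symbol is geometric with success probability 22/28, so its mean is 28/22.
E = 28/22 = 1.27273.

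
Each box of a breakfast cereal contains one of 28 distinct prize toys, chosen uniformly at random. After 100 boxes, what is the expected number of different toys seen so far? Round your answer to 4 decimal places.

For each toy, P(seen in 100 boxes) = 1 - (27/28)^100 = 0.97366.
By linearity of expectation, E[distinct seen] = 28·(1 - (27/28)^100) = 27.26255.

27.2626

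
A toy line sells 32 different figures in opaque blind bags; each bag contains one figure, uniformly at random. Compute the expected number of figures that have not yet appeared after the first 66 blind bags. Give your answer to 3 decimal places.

For each figure, P(unseen after 66) = (31/32)^66 = 0.1230.
By linearity of expectation, E[unseen] = 32·(31/32)^66 = 3.9366.

3.937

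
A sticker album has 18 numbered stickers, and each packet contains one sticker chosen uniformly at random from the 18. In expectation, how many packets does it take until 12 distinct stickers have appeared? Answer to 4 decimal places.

With k distinct stickers already seen, the next new one arrives after an expected 18/(18-k) packets.
Sum over k = 0,...,11: E = 18/18 + 18/17 + 18/16 + ... + 18/8 + 18/7 = 18.81195.

18.8119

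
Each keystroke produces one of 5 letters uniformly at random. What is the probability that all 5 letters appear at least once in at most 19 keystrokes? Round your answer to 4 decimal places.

Let A_i be the event that letter i is missing after 19 keystrokes. By inclusion–exclusion on the A_i,
P(all seen) = Σ_{j=0}^{5} (-1)^j C(5,j)((5-j)/5)^19
= 1.00000 - 0.07206 + 0.00061 - 0.00000 + 0.00000 - 0.00000
= 0.92855.

0.9286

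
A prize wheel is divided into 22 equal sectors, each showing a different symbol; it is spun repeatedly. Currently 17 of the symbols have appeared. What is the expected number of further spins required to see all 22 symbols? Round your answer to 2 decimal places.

50.23

The wait to go from k to k+1 distinct symbols is geometric with mean 22/(22-k).
Sum over k = 17,...,21: E = 22/5 + 22/4 + 22/3 + 22/2 + 22/1 = 50.233.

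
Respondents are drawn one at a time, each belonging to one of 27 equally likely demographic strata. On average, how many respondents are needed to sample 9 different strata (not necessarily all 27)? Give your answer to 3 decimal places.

With k distinct strata already seen, the next new one arrives after an expected 27/(27-k) respondents.
Sum over k = 0,...,8: E = 27/27 + 27/26 + 27/25 + ... + 27/20 + 27/19 = 10.7014.

10.701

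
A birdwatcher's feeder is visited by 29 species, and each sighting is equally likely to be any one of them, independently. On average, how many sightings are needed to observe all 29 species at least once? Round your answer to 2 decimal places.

114.89

After k distinct species have appeared, the next sighting gives a new one with probability (29-k)/29, so the expected wait for the (k+1)-th is 29/(29-k).
E[T] = 29/29 + 29/28 + 29/27 + ... + 29/2 + 29/1 = 29·H_{29}.
H_{29} = 3.962, so E[T] = 114.888.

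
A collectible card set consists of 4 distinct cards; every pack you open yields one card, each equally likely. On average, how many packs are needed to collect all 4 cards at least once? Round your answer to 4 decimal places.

8.3333

The wait to go from k to k+1 distinct cards is geometric with mean 4/(4-k).
E[T] = 4/4 + 4/3 + 4/2 + 4/1 = 4·H_{4}.
H_{4} = 2.08333, so E[T] = 8.33333.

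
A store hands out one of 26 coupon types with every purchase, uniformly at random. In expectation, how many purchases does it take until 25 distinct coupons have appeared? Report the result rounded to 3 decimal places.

With k distinct coupons already seen, the next new one arrives after an expected 26/(26-k) purchases.
Sum over k = 0,...,24: E = 26/26 + 26/25 + 26/24 + ... + 26/3 + 26/2 = 74.2149.

74.215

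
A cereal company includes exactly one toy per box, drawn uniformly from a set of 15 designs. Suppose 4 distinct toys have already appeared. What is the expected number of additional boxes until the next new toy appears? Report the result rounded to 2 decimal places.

Each box yields a new toy with probability (15-4)/15 = 11/15, so the wait is geometric with mean 15/11.
E = 15/11 = 1.364.

1.36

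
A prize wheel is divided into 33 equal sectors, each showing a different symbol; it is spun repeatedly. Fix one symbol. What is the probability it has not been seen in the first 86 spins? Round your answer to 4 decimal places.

0.0709

Each spin misses the fixed symbol with probability (33-1)/33 = 32/33, independently.
P(still missing after 86) = (32/33)^86 = 0.07091.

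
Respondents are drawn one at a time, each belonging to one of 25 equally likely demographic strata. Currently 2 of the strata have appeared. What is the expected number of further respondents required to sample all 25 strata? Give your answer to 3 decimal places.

From k distinct to k+1 distinct takes on average 25/(25-k) respondents.
Sum over k = 2,...,24: E = 25/23 + 25/22 + 25/21 + ... + 25/2 + 25/1 = 93.3573.

93.357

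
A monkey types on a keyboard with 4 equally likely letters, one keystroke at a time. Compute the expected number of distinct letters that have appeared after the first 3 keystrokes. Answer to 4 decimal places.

2.3125

For each letter, P(seen in 3 keystrokes) = 1 - (3/4)^3 = 0.57813.
By linearity of expectation, E[distinct seen] = 4·(1 - (3/4)^3) = 2.31250.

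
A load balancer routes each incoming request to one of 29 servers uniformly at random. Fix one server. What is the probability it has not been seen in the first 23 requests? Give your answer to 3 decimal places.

0.446

On each request the fixed server fails to appear with probability 28/29.
P(still missing after 23) = (28/29)^23 = 0.4461.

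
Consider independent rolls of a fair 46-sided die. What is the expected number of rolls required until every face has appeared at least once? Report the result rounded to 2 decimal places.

203.17

The wait to go from k to k+1 distinct faces is geometric with mean 46/(46-k).
E[T] = 46/46 + 46/45 + 46/44 + ... + 46/2 + 46/1 = 46·H_{46}.
H_{46} = 4.417, so E[T] = 203.168.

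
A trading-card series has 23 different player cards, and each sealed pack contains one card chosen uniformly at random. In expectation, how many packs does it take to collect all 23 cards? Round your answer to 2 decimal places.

The wait to go from k to k+1 distinct cards is geometric with mean 23/(23-k).
E[T] = 23/23 + 23/22 + 23/21 + ... + 23/2 + 23/1 = 23·H_{23}.
H_{23} = 3.734, so E[T] = 85.889.

85.89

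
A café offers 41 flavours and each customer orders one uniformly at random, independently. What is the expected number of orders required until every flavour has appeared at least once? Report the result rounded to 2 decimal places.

176.42

After k distinct flavours have appeared, the next order gives a new one with probability (41-k)/41, so the expected wait for the (k+1)-th is 41/(41-k).
E[T] = 41/41 + 41/40 + 41/39 + ... + 41/2 + 41/1 = 41·H_{41}.
H_{41} = 4.303, so E[T] = 176.420.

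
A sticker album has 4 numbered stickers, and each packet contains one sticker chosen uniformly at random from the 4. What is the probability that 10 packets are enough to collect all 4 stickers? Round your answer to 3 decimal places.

By inclusion–exclusion over which stickers are missing,
P(all seen) = Σ_{j=0}^{4} (-1)^j C(4,j)((4-j)/4)^10
= 1.0000 - 0.2253 + 0.0059 - 0.0000 + 0.0000
= 0.7806.

0.781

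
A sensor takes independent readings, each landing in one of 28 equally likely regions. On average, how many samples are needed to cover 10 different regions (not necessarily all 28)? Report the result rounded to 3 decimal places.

With k distinct regions already seen, the next new one arrives after an expected 28/(28-k) samples.
Sum over k = 0,...,9: E = 28/28 + 28/27 + 28/26 + ... + 28/20 + 28/19 = 12.0978.

12.098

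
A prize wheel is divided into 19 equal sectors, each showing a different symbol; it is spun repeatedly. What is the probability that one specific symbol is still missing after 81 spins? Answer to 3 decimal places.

0.013

On each spin the fixed symbol fails to appear with probability 18/19.
P(still missing after 81) = (18/19)^81 = 0.0125.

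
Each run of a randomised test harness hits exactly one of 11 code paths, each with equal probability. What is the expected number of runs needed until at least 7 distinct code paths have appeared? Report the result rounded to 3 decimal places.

Going from k to k+1 distinct takes a geometric number of runs with mean 11/(11-k).
Sum over k = 0,...,6: E = 11/11 + 11/10 + 11/9 + ... + 11/6 + 11/5 = 10.3020.

10.302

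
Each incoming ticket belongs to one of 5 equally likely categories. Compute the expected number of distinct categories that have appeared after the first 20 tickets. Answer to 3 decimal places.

For each category, P(seen in 20 tickets) = 1 - (4/5)^20 = 0.9885.
By linearity of expectation, E[distinct seen] = 5·(1 - (4/5)^20) = 4.9424.

4.942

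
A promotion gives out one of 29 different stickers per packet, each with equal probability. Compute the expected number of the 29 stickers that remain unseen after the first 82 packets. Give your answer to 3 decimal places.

1.632

For each sticker, P(unseen after 82) = (28/29)^82 = 0.0563.
By linearity of expectation, E[unseen] = 29·(28/29)^82 = 1.6320.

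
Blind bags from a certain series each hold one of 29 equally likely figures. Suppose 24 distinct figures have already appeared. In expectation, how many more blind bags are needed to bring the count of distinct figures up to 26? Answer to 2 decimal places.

From k distinct to k+1 distinct takes on average 29/(29-k) blind bags.
Sum over k = 24,...,25: E = 29/5 + 29/4 = 13.050.

13.05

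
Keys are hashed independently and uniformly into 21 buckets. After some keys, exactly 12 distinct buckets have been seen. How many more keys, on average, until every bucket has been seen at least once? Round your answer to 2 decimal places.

The wait to go from k to k+1 distinct buckets is geometric with mean 21/(21-k).
Sum over k = 12,...,20: E = 21/9 + 21/8 + 21/7 + ... + 21/2 + 21/1 = 59.408.

59.41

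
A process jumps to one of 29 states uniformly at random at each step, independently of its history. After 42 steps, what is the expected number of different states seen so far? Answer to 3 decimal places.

22.358

For each state, P(seen in 42 steps) = 1 - (28/29)^42 = 0.7710.
By linearity of expectation, E[distinct seen] = 29·(1 - (28/29)^42) = 22.3577.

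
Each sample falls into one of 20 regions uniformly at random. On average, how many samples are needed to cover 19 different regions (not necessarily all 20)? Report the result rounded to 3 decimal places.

51.955

Going from k to k+1 distinct takes a geometric number of samples with mean 20/(20-k).
Sum over k = 0,...,18: E = 20/20 + 20/19 + 20/18 + ... + 20/3 + 20/2 = 51.9548.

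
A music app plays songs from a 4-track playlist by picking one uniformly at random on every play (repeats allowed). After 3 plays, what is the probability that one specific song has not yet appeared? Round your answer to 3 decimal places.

Each play misses the fixed song with probability (4-1)/4 = 3/4, independently.
P(still missing after 3) = (3/4)^3 = 0.4219.

0.422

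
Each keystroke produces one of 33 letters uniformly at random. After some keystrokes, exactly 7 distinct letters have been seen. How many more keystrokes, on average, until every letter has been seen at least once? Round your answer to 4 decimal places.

The wait to go from k to k+1 distinct letters is geometric with mean 33/(33-k).
Sum over k = 7,...,32: E = 33/26 + 33/25 + 33/24 + ... + 33/2 + 33/1 = 127.19585.

127.1959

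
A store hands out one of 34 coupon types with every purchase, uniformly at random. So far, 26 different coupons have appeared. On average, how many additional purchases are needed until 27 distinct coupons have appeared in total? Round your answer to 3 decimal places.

The wait to go from k to k+1 distinct coupons is geometric with mean 34/(34-k).
Only the k = 26 term is needed: E = 34/8 = 4.2500.

4.250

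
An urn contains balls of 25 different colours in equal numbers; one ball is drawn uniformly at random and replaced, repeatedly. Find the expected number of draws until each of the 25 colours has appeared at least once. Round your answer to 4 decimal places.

95.3990

Split into phases: going from k distinct to k+1 distinct takes on average 25/(25-k) draws.
E[T] = 25/25 + 25/24 + 25/23 + ... + 25/2 + 25/1 = 25·H_{25}.
H_{25} = 3.81596, so E[T] = 95.39895.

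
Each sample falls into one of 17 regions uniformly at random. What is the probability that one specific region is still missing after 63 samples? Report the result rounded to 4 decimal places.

On each sample the fixed region fails to appear with probability 16/17.
P(still missing after 63) = (16/17)^63 = 0.02194.

0.0219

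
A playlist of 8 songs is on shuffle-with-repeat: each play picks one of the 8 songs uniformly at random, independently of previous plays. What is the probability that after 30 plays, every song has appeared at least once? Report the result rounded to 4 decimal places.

0.8593

Let A_i be the event that song i is missing after 30 plays. By inclusion–exclusion on the A_i,
P(all seen) = Σ_{j=0}^{8} (-1)^j C(8,j)((8-j)/8)^30
= 1.00000 - 0.14566 + 0.00500 - 0.00004 + 0.00000 - 0.00000 + 0.00000 - 0.00000 + 0.00000
= 0.85930.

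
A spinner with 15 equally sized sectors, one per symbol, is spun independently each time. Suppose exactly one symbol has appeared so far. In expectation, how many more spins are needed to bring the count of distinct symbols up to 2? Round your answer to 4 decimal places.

From k distinct to k+1 distinct takes on average 15/(15-k) spins.
Only the k = 1 term is needed: E = 15/14 = 1.07143.

1.0714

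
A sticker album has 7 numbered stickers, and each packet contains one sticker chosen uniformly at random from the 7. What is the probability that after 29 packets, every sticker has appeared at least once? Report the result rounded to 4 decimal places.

By inclusion–exclusion over which stickers are missing,
P(all seen) = Σ_{j=0}^{7} (-1)^j C(7,j)((7-j)/7)^29
= 1.00000 - 0.08010 + 0.00121 - 0.00000 + 0.00000 - 0.00000 + 0.00000 - 0.00000
= 0.92111.

0.9211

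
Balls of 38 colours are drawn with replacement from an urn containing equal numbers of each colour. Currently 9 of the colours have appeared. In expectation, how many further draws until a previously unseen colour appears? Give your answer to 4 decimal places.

Each draw yields a new colour with probability (38-9)/38 = 29/38, so the wait is geometric with mean 38/29.
E = 38/29 = 1.31034.

1.3103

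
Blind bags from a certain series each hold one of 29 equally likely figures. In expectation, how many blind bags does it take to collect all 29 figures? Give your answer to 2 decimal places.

114.89

Split into phases: going from k distinct to k+1 distinct takes on average 29/(29-k) blind bags.
E[T] = 29/29 + 29/28 + 29/27 + ... + 29/2 + 29/1 = 29·H_{29}.
H_{29} = 3.962, so E[T] = 114.888.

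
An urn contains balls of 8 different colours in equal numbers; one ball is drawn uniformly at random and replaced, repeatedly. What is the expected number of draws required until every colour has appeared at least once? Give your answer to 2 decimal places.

21.74

After k distinct colours have appeared, the next draw gives a new one with probability (8-k)/8, so the expected wait for the (k+1)-th is 8/(8-k).
E[T] = 8/8 + 8/7 + 8/6 + ... + 8/2 + 8/1 = 8·H_{8}.
H_{8} = 2.718, so E[T] = 21.743.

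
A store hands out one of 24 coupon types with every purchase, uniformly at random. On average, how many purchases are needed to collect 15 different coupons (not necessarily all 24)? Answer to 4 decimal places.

Going from k to k+1 distinct takes a geometric number of purchases with mean 24/(24-k).
Sum over k = 0,...,14: E = 24/24 + 24/23 + 24/22 + ... + 24/11 + 24/10 = 22.72776.

22.7278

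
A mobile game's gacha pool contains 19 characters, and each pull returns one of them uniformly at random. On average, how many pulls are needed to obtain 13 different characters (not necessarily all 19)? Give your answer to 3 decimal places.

With k distinct characters already seen, the next new one arrives after an expected 19/(19-k) pulls.
Sum over k = 0,...,12: E = 19/19 + 19/18 + 19/17 + ... + 19/8 + 19/7 = 20.8571.

20.857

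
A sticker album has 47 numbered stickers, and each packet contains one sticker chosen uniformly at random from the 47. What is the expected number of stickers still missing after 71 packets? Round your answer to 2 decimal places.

For each sticker, P(unseen after 71) = (46/47)^71 = 0.217.
By linearity of expectation, E[unseen] = 47·(46/47)^71 = 10.208.

10.21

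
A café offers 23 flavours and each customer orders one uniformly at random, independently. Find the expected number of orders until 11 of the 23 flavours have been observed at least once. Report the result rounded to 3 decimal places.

Going from k to k+1 distinct takes a geometric number of orders with mean 23/(23-k).
Sum over k = 0,...,10: E = 23/23 + 23/22 + 23/21 + ... + 23/14 + 23/13 = 14.5149.

14.515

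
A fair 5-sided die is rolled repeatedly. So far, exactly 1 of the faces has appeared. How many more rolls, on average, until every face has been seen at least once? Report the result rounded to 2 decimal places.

10.42

With k distinct faces already seen, the next new one takes an expected 5/(5-k) rolls.
Sum over k = 1,...,4: E = 5/4 + 5/3 + 5/2 + 5/1 = 10.417.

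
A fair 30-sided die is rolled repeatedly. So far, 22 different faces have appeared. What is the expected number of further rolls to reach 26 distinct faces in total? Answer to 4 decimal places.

From k distinct to k+1 distinct takes on average 30/(30-k) rolls.
Sum over k = 22,...,25: E = 30/8 + 30/7 + 30/6 + 30/5 = 19.03571.

19.0357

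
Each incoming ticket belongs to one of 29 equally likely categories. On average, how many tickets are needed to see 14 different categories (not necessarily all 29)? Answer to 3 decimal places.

With k distinct categories already seen, the next new one arrives after an expected 29/(29-k) tickets.
Sum over k = 0,...,13: E = 29/29 + 29/28 + 29/27 + ... + 29/17 + 29/16 = 18.6593.

18.659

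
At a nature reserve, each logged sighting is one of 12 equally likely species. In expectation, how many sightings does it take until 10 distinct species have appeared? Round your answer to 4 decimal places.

Going from k to k+1 distinct takes a geometric number of sightings with mean 12/(12-k).
Sum over k = 0,...,9: E = 12/12 + 12/11 + 12/10 + ... + 12/4 + 12/3 = 19.23853.

19.2385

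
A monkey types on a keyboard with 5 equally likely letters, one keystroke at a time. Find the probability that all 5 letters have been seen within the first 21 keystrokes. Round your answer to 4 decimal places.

Let A_i be the event that letter i is missing after 21 keystrokes. By inclusion–exclusion on the A_i,
P(all seen) = Σ_{j=0}^{5} (-1)^j C(5,j)((5-j)/5)^21
= 1.00000 - 0.04612 + 0.00022 - 0.00000 + 0.00000 - 0.00000
= 0.95410.

0.9541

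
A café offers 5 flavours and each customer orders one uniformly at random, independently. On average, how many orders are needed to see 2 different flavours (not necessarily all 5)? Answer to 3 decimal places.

2.250

Going from k to k+1 distinct takes a geometric number of orders with mean 5/(5-k).
Sum over k = 0,...,1: E = 5/5 + 5/4 = 2.2500.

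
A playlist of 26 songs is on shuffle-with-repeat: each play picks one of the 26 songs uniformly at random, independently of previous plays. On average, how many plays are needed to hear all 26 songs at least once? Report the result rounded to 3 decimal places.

100.215

After k distinct songs have appeared, the next play gives a new one with probability (26-k)/26, so the expected wait for the (k+1)-th is 26/(26-k).
E[T] = 26/26 + 26/25 + 26/24 + ... + 26/2 + 26/1 = 26·H_{26}.
H_{26} = 3.8544, so E[T] = 100.2149.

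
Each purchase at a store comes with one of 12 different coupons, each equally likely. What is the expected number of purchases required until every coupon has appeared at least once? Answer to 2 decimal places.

Split into phases: going from k distinct to k+1 distinct takes on average 12/(12-k) purchases.
E[T] = 12/12 + 12/11 + 12/10 + ... + 12/2 + 12/1 = 12·H_{12}.
H_{12} = 3.103, so E[T] = 37.239.

37.24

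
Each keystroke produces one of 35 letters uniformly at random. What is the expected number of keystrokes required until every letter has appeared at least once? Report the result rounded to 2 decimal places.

The wait to go from k to k+1 distinct letters is geometric with mean 35/(35-k).
E[T] = 35/35 + 35/34 + 35/33 + ... + 35/2 + 35/1 = 35·H_{35}.
H_{35} = 4.147, so E[T] = 145.137.

145.14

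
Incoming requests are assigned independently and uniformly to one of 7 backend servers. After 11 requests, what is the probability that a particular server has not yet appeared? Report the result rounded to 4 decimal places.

Each request misses the fixed server with probability (7-1)/7 = 6/7, independently.
P(still missing after 11) = (6/7)^11 = 0.18348.

0.1835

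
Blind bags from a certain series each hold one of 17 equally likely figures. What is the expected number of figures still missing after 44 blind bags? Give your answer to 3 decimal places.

For each figure, P(unseen after 44) = (16/17)^44 = 0.0694.
By linearity of expectation, E[unseen] = 17·(16/17)^44 = 1.1803.

1.180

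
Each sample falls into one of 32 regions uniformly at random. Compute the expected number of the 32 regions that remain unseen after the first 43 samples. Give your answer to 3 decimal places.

For each region, P(unseen after 43) = (31/32)^43 = 0.2553.
By linearity of expectation, E[unseen] = 32·(31/32)^43 = 8.1706.

8.171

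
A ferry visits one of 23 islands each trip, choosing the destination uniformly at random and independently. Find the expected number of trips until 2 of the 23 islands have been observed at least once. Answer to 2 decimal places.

With k distinct islands already seen, the next new one arrives after an expected 23/(23-k) trips.
Sum over k = 0,...,1: E = 23/23 + 23/22 = 2.045.

2.05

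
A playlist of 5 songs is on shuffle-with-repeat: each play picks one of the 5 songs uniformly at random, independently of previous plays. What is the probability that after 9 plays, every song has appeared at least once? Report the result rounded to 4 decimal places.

By inclusion–exclusion over which songs are missing,
P(all seen) = Σ_{j=0}^{5} (-1)^j C(5,j)((5-j)/5)^9
= 1.00000 - 0.67109 + 0.10078 - 0.00262 + 0.00000 - 0.00000
= 0.42707.

0.4271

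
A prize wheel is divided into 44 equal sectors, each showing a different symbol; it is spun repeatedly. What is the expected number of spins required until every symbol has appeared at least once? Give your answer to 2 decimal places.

192.40

The wait to go from k to k+1 distinct symbols is geometric with mean 44/(44-k).
E[T] = 44/44 + 44/43 + 44/42 + ... + 44/2 + 44/1 = 44·H_{44}.
H_{44} = 4.373, so E[T] = 192.400.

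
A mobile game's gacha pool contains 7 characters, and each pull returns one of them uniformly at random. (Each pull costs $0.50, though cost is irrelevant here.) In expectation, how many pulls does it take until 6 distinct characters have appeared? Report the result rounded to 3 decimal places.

With k distinct characters already seen, the next new one arrives after an expected 7/(7-k) pulls.
Sum over k = 0,...,5: E = 7/7 + 7/6 + 7/5 + 7/4 + 7/3 + 7/2 = 11.1500.

11.150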